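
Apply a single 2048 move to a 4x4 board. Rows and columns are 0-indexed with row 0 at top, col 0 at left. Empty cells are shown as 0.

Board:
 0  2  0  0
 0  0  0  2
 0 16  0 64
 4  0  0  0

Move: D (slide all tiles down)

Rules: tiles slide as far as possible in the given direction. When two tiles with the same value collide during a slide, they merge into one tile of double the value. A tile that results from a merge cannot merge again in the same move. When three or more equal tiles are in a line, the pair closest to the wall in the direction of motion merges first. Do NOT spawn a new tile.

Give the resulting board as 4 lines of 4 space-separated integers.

Answer:  0  0  0  0
 0  0  0  0
 0  2  0  2
 4 16  0 64

Derivation:
Slide down:
col 0: [0, 0, 0, 4] -> [0, 0, 0, 4]
col 1: [2, 0, 16, 0] -> [0, 0, 2, 16]
col 2: [0, 0, 0, 0] -> [0, 0, 0, 0]
col 3: [0, 2, 64, 0] -> [0, 0, 2, 64]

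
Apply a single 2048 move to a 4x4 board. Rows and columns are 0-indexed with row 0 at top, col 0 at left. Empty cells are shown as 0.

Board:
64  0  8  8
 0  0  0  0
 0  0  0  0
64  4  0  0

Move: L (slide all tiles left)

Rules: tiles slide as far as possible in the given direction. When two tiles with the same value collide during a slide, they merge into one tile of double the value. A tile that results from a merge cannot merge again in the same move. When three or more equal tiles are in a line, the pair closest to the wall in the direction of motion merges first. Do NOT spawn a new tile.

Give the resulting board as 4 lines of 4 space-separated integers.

Answer: 64 16  0  0
 0  0  0  0
 0  0  0  0
64  4  0  0

Derivation:
Slide left:
row 0: [64, 0, 8, 8] -> [64, 16, 0, 0]
row 1: [0, 0, 0, 0] -> [0, 0, 0, 0]
row 2: [0, 0, 0, 0] -> [0, 0, 0, 0]
row 3: [64, 4, 0, 0] -> [64, 4, 0, 0]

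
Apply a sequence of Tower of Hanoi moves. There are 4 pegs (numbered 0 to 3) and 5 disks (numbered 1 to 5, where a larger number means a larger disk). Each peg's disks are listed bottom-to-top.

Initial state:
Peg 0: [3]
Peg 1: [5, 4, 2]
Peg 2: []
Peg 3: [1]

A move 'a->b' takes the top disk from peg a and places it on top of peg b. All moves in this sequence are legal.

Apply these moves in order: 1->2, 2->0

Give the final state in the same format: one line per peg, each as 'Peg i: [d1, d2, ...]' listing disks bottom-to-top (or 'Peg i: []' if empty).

After move 1 (1->2):
Peg 0: [3]
Peg 1: [5, 4]
Peg 2: [2]
Peg 3: [1]

After move 2 (2->0):
Peg 0: [3, 2]
Peg 1: [5, 4]
Peg 2: []
Peg 3: [1]

Answer: Peg 0: [3, 2]
Peg 1: [5, 4]
Peg 2: []
Peg 3: [1]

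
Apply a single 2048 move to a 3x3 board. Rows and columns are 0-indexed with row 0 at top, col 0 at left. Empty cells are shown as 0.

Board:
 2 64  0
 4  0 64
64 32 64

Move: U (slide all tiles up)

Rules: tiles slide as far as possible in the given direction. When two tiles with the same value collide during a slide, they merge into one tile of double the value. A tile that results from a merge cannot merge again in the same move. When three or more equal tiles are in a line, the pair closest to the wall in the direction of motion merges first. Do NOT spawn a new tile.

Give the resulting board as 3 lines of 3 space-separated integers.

Slide up:
col 0: [2, 4, 64] -> [2, 4, 64]
col 1: [64, 0, 32] -> [64, 32, 0]
col 2: [0, 64, 64] -> [128, 0, 0]

Answer:   2  64 128
  4  32   0
 64   0   0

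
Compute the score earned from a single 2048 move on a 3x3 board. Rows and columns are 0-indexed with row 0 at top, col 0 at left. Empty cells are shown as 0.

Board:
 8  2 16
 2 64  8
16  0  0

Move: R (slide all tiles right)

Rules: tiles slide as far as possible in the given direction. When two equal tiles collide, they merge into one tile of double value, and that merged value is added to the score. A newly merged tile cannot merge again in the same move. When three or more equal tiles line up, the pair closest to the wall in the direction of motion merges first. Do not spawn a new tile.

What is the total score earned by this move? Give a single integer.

Answer: 0

Derivation:
Slide right:
row 0: [8, 2, 16] -> [8, 2, 16]  score +0 (running 0)
row 1: [2, 64, 8] -> [2, 64, 8]  score +0 (running 0)
row 2: [16, 0, 0] -> [0, 0, 16]  score +0 (running 0)
Board after move:
 8  2 16
 2 64  8
 0  0 16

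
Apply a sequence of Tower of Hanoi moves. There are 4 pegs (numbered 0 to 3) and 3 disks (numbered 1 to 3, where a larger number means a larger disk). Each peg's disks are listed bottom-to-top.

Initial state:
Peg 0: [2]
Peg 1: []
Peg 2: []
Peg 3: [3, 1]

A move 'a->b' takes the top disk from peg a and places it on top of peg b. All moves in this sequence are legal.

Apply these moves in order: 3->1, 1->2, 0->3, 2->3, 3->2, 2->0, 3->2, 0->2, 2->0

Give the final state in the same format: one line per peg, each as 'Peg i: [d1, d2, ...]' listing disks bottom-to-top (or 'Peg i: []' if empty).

After move 1 (3->1):
Peg 0: [2]
Peg 1: [1]
Peg 2: []
Peg 3: [3]

After move 2 (1->2):
Peg 0: [2]
Peg 1: []
Peg 2: [1]
Peg 3: [3]

After move 3 (0->3):
Peg 0: []
Peg 1: []
Peg 2: [1]
Peg 3: [3, 2]

After move 4 (2->3):
Peg 0: []
Peg 1: []
Peg 2: []
Peg 3: [3, 2, 1]

After move 5 (3->2):
Peg 0: []
Peg 1: []
Peg 2: [1]
Peg 3: [3, 2]

After move 6 (2->0):
Peg 0: [1]
Peg 1: []
Peg 2: []
Peg 3: [3, 2]

After move 7 (3->2):
Peg 0: [1]
Peg 1: []
Peg 2: [2]
Peg 3: [3]

After move 8 (0->2):
Peg 0: []
Peg 1: []
Peg 2: [2, 1]
Peg 3: [3]

After move 9 (2->0):
Peg 0: [1]
Peg 1: []
Peg 2: [2]
Peg 3: [3]

Answer: Peg 0: [1]
Peg 1: []
Peg 2: [2]
Peg 3: [3]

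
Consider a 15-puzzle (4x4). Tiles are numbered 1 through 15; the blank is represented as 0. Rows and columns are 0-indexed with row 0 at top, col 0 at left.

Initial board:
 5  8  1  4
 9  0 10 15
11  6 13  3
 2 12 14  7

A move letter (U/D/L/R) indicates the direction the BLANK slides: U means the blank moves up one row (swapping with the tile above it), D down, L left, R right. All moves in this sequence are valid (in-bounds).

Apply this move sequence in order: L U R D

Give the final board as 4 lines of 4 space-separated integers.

After move 1 (L):
 5  8  1  4
 0  9 10 15
11  6 13  3
 2 12 14  7

After move 2 (U):
 0  8  1  4
 5  9 10 15
11  6 13  3
 2 12 14  7

After move 3 (R):
 8  0  1  4
 5  9 10 15
11  6 13  3
 2 12 14  7

After move 4 (D):
 8  9  1  4
 5  0 10 15
11  6 13  3
 2 12 14  7

Answer:  8  9  1  4
 5  0 10 15
11  6 13  3
 2 12 14  7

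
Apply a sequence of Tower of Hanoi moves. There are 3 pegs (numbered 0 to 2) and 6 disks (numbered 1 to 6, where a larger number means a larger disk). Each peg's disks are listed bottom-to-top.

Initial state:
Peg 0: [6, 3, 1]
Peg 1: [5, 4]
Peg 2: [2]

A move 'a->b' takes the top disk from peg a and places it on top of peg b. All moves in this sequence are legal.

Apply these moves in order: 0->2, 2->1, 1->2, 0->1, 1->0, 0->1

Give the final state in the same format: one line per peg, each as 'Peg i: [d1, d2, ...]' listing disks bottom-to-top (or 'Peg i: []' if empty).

After move 1 (0->2):
Peg 0: [6, 3]
Peg 1: [5, 4]
Peg 2: [2, 1]

After move 2 (2->1):
Peg 0: [6, 3]
Peg 1: [5, 4, 1]
Peg 2: [2]

After move 3 (1->2):
Peg 0: [6, 3]
Peg 1: [5, 4]
Peg 2: [2, 1]

After move 4 (0->1):
Peg 0: [6]
Peg 1: [5, 4, 3]
Peg 2: [2, 1]

After move 5 (1->0):
Peg 0: [6, 3]
Peg 1: [5, 4]
Peg 2: [2, 1]

After move 6 (0->1):
Peg 0: [6]
Peg 1: [5, 4, 3]
Peg 2: [2, 1]

Answer: Peg 0: [6]
Peg 1: [5, 4, 3]
Peg 2: [2, 1]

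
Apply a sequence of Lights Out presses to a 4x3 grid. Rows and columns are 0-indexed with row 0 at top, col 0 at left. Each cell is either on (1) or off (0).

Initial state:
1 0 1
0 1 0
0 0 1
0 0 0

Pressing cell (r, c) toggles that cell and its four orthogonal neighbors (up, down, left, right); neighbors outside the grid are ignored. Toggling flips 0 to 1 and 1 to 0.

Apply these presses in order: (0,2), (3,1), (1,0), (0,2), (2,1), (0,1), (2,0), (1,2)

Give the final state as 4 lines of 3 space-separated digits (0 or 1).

After press 1 at (0,2):
1 1 0
0 1 1
0 0 1
0 0 0

After press 2 at (3,1):
1 1 0
0 1 1
0 1 1
1 1 1

After press 3 at (1,0):
0 1 0
1 0 1
1 1 1
1 1 1

After press 4 at (0,2):
0 0 1
1 0 0
1 1 1
1 1 1

After press 5 at (2,1):
0 0 1
1 1 0
0 0 0
1 0 1

After press 6 at (0,1):
1 1 0
1 0 0
0 0 0
1 0 1

After press 7 at (2,0):
1 1 0
0 0 0
1 1 0
0 0 1

After press 8 at (1,2):
1 1 1
0 1 1
1 1 1
0 0 1

Answer: 1 1 1
0 1 1
1 1 1
0 0 1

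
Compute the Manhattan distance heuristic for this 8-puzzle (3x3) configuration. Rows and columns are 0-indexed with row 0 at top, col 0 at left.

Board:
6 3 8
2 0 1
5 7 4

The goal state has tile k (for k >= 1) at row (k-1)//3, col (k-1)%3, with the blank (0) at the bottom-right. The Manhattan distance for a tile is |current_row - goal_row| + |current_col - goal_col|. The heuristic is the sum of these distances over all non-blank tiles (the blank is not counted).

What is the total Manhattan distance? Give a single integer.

Tile 6: at (0,0), goal (1,2), distance |0-1|+|0-2| = 3
Tile 3: at (0,1), goal (0,2), distance |0-0|+|1-2| = 1
Tile 8: at (0,2), goal (2,1), distance |0-2|+|2-1| = 3
Tile 2: at (1,0), goal (0,1), distance |1-0|+|0-1| = 2
Tile 1: at (1,2), goal (0,0), distance |1-0|+|2-0| = 3
Tile 5: at (2,0), goal (1,1), distance |2-1|+|0-1| = 2
Tile 7: at (2,1), goal (2,0), distance |2-2|+|1-0| = 1
Tile 4: at (2,2), goal (1,0), distance |2-1|+|2-0| = 3
Sum: 3 + 1 + 3 + 2 + 3 + 2 + 1 + 3 = 18

Answer: 18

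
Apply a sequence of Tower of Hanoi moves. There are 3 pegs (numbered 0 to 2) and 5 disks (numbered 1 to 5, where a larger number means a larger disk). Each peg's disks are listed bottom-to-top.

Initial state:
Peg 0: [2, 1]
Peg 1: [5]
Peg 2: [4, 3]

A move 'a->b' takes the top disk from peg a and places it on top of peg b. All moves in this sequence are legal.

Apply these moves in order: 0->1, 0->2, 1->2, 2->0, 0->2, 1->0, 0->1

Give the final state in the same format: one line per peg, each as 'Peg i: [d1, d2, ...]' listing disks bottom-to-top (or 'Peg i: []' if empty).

Answer: Peg 0: []
Peg 1: [5]
Peg 2: [4, 3, 2, 1]

Derivation:
After move 1 (0->1):
Peg 0: [2]
Peg 1: [5, 1]
Peg 2: [4, 3]

After move 2 (0->2):
Peg 0: []
Peg 1: [5, 1]
Peg 2: [4, 3, 2]

After move 3 (1->2):
Peg 0: []
Peg 1: [5]
Peg 2: [4, 3, 2, 1]

After move 4 (2->0):
Peg 0: [1]
Peg 1: [5]
Peg 2: [4, 3, 2]

After move 5 (0->2):
Peg 0: []
Peg 1: [5]
Peg 2: [4, 3, 2, 1]

After move 6 (1->0):
Peg 0: [5]
Peg 1: []
Peg 2: [4, 3, 2, 1]

After move 7 (0->1):
Peg 0: []
Peg 1: [5]
Peg 2: [4, 3, 2, 1]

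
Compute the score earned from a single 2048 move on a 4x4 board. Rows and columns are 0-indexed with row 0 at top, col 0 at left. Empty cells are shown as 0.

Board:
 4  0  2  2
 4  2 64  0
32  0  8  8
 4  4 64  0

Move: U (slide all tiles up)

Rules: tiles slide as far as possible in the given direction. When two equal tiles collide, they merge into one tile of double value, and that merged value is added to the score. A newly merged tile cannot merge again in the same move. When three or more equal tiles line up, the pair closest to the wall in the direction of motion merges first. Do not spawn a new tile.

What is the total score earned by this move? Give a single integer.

Answer: 8

Derivation:
Slide up:
col 0: [4, 4, 32, 4] -> [8, 32, 4, 0]  score +8 (running 8)
col 1: [0, 2, 0, 4] -> [2, 4, 0, 0]  score +0 (running 8)
col 2: [2, 64, 8, 64] -> [2, 64, 8, 64]  score +0 (running 8)
col 3: [2, 0, 8, 0] -> [2, 8, 0, 0]  score +0 (running 8)
Board after move:
 8  2  2  2
32  4 64  8
 4  0  8  0
 0  0 64  0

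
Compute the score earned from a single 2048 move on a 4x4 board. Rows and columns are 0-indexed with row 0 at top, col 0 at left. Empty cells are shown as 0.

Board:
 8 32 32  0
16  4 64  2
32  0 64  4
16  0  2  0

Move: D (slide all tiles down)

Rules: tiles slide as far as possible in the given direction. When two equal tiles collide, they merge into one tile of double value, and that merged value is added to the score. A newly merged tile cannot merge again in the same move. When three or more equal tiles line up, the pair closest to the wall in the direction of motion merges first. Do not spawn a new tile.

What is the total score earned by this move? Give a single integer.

Slide down:
col 0: [8, 16, 32, 16] -> [8, 16, 32, 16]  score +0 (running 0)
col 1: [32, 4, 0, 0] -> [0, 0, 32, 4]  score +0 (running 0)
col 2: [32, 64, 64, 2] -> [0, 32, 128, 2]  score +128 (running 128)
col 3: [0, 2, 4, 0] -> [0, 0, 2, 4]  score +0 (running 128)
Board after move:
  8   0   0   0
 16   0  32   0
 32  32 128   2
 16   4   2   4

Answer: 128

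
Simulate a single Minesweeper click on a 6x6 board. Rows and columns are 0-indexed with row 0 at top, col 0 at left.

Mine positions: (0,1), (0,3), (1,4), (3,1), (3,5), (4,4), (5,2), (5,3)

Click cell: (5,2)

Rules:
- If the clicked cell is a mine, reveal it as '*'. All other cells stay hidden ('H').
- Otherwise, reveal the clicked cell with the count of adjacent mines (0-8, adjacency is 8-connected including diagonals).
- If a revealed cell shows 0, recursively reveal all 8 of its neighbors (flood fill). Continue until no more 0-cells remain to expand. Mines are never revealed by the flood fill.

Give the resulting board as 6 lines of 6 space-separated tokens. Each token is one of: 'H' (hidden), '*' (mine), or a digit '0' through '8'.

H H H H H H
H H H H H H
H H H H H H
H H H H H H
H H H H H H
H H * H H H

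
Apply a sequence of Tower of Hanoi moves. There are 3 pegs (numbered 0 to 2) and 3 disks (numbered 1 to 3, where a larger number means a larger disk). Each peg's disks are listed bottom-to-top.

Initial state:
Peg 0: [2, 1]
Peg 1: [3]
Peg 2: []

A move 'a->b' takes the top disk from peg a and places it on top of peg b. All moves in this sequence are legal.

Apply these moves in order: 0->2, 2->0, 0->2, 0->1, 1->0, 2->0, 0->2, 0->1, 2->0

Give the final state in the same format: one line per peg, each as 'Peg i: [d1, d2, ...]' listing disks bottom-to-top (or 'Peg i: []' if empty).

Answer: Peg 0: [1]
Peg 1: [3, 2]
Peg 2: []

Derivation:
After move 1 (0->2):
Peg 0: [2]
Peg 1: [3]
Peg 2: [1]

After move 2 (2->0):
Peg 0: [2, 1]
Peg 1: [3]
Peg 2: []

After move 3 (0->2):
Peg 0: [2]
Peg 1: [3]
Peg 2: [1]

After move 4 (0->1):
Peg 0: []
Peg 1: [3, 2]
Peg 2: [1]

After move 5 (1->0):
Peg 0: [2]
Peg 1: [3]
Peg 2: [1]

After move 6 (2->0):
Peg 0: [2, 1]
Peg 1: [3]
Peg 2: []

After move 7 (0->2):
Peg 0: [2]
Peg 1: [3]
Peg 2: [1]

After move 8 (0->1):
Peg 0: []
Peg 1: [3, 2]
Peg 2: [1]

After move 9 (2->0):
Peg 0: [1]
Peg 1: [3, 2]
Peg 2: []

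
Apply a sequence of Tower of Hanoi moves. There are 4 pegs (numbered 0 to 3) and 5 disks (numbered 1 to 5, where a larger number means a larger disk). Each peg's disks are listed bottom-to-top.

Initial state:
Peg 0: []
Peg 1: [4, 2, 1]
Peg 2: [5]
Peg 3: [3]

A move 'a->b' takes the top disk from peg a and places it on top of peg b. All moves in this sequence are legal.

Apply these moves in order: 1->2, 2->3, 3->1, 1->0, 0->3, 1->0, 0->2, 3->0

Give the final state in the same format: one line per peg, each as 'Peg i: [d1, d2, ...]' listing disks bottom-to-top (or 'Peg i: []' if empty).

Answer: Peg 0: [1]
Peg 1: [4]
Peg 2: [5, 2]
Peg 3: [3]

Derivation:
After move 1 (1->2):
Peg 0: []
Peg 1: [4, 2]
Peg 2: [5, 1]
Peg 3: [3]

After move 2 (2->3):
Peg 0: []
Peg 1: [4, 2]
Peg 2: [5]
Peg 3: [3, 1]

After move 3 (3->1):
Peg 0: []
Peg 1: [4, 2, 1]
Peg 2: [5]
Peg 3: [3]

After move 4 (1->0):
Peg 0: [1]
Peg 1: [4, 2]
Peg 2: [5]
Peg 3: [3]

After move 5 (0->3):
Peg 0: []
Peg 1: [4, 2]
Peg 2: [5]
Peg 3: [3, 1]

After move 6 (1->0):
Peg 0: [2]
Peg 1: [4]
Peg 2: [5]
Peg 3: [3, 1]

After move 7 (0->2):
Peg 0: []
Peg 1: [4]
Peg 2: [5, 2]
Peg 3: [3, 1]

After move 8 (3->0):
Peg 0: [1]
Peg 1: [4]
Peg 2: [5, 2]
Peg 3: [3]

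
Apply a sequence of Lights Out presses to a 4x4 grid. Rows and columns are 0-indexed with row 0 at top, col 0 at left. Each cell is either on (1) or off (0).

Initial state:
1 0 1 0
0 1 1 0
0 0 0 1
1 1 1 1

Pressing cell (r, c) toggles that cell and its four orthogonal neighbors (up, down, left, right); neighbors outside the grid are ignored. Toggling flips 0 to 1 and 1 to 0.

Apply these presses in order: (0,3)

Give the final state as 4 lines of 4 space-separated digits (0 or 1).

After press 1 at (0,3):
1 0 0 1
0 1 1 1
0 0 0 1
1 1 1 1

Answer: 1 0 0 1
0 1 1 1
0 0 0 1
1 1 1 1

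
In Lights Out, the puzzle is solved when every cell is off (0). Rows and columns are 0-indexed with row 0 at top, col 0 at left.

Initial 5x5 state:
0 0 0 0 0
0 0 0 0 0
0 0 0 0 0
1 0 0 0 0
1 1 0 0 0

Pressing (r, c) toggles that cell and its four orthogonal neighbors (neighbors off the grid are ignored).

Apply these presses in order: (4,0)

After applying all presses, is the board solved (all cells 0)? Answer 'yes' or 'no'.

Answer: yes

Derivation:
After press 1 at (4,0):
0 0 0 0 0
0 0 0 0 0
0 0 0 0 0
0 0 0 0 0
0 0 0 0 0

Lights still on: 0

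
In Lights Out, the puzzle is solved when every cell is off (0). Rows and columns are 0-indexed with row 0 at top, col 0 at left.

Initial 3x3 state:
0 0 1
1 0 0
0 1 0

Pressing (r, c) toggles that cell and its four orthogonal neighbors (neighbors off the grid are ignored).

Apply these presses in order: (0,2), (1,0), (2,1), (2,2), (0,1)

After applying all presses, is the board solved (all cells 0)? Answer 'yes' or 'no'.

Answer: no

Derivation:
After press 1 at (0,2):
0 1 0
1 0 1
0 1 0

After press 2 at (1,0):
1 1 0
0 1 1
1 1 0

After press 3 at (2,1):
1 1 0
0 0 1
0 0 1

After press 4 at (2,2):
1 1 0
0 0 0
0 1 0

After press 5 at (0,1):
0 0 1
0 1 0
0 1 0

Lights still on: 3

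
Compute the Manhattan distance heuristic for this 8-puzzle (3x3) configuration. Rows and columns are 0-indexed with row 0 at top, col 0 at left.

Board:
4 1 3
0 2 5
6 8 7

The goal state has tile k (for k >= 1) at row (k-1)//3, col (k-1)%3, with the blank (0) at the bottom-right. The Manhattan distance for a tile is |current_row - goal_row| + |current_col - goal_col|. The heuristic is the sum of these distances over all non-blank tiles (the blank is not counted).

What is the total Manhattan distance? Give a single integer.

Tile 4: (0,0)->(1,0) = 1
Tile 1: (0,1)->(0,0) = 1
Tile 3: (0,2)->(0,2) = 0
Tile 2: (1,1)->(0,1) = 1
Tile 5: (1,2)->(1,1) = 1
Tile 6: (2,0)->(1,2) = 3
Tile 8: (2,1)->(2,1) = 0
Tile 7: (2,2)->(2,0) = 2
Sum: 1 + 1 + 0 + 1 + 1 + 3 + 0 + 2 = 9

Answer: 9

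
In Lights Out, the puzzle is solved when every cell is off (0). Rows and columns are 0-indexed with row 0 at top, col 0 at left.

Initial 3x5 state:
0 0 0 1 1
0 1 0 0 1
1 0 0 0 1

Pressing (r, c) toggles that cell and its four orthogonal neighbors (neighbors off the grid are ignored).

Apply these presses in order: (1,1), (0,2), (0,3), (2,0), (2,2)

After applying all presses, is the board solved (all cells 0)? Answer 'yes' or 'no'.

Answer: no

Derivation:
After press 1 at (1,1):
0 1 0 1 1
1 0 1 0 1
1 1 0 0 1

After press 2 at (0,2):
0 0 1 0 1
1 0 0 0 1
1 1 0 0 1

After press 3 at (0,3):
0 0 0 1 0
1 0 0 1 1
1 1 0 0 1

After press 4 at (2,0):
0 0 0 1 0
0 0 0 1 1
0 0 0 0 1

After press 5 at (2,2):
0 0 0 1 0
0 0 1 1 1
0 1 1 1 1

Lights still on: 8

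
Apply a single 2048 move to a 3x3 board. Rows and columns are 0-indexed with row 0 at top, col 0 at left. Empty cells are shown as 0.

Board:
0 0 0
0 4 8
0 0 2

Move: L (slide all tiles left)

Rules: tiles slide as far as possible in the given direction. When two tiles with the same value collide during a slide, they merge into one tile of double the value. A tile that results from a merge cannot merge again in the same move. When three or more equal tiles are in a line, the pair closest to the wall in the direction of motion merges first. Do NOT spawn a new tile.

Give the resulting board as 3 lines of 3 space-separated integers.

Slide left:
row 0: [0, 0, 0] -> [0, 0, 0]
row 1: [0, 4, 8] -> [4, 8, 0]
row 2: [0, 0, 2] -> [2, 0, 0]

Answer: 0 0 0
4 8 0
2 0 0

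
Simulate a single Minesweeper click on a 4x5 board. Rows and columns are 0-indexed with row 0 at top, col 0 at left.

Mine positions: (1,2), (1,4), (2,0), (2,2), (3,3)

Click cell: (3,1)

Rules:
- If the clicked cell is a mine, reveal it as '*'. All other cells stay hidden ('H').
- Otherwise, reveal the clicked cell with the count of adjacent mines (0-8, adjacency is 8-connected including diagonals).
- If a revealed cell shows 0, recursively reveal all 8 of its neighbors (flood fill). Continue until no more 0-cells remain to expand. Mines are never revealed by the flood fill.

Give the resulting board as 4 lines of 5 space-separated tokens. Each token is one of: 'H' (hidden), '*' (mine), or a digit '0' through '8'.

H H H H H
H H H H H
H H H H H
H 2 H H H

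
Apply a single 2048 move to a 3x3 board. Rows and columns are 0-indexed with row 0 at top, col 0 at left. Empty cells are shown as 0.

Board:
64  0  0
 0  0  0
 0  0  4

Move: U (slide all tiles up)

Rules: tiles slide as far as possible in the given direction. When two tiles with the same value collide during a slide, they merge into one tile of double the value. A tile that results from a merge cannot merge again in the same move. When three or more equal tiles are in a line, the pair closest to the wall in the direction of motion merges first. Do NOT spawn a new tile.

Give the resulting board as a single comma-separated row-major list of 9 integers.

Slide up:
col 0: [64, 0, 0] -> [64, 0, 0]
col 1: [0, 0, 0] -> [0, 0, 0]
col 2: [0, 0, 4] -> [4, 0, 0]

Answer: 64, 0, 4, 0, 0, 0, 0, 0, 0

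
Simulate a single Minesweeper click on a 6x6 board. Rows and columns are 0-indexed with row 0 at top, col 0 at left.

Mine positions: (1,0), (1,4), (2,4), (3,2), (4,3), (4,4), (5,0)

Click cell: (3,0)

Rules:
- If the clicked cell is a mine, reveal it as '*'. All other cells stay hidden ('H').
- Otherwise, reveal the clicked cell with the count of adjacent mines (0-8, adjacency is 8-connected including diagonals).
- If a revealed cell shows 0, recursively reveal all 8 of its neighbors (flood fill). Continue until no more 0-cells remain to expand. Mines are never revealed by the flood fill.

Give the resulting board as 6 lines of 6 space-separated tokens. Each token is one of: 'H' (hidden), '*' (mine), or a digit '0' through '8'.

H H H H H H
H H H H H H
1 2 H H H H
0 1 H H H H
1 2 H H H H
H H H H H H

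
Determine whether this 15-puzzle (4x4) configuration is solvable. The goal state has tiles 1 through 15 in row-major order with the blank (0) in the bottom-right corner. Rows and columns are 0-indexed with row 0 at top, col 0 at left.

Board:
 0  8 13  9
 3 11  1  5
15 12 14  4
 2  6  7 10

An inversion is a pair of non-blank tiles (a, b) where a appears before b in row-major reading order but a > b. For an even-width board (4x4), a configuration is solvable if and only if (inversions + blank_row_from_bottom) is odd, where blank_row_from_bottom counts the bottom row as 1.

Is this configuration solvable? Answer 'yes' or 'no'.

Answer: no

Derivation:
Inversions: 54
Blank is in row 0 (0-indexed from top), which is row 4 counting from the bottom (bottom = 1).
54 + 4 = 58, which is even, so the puzzle is not solvable.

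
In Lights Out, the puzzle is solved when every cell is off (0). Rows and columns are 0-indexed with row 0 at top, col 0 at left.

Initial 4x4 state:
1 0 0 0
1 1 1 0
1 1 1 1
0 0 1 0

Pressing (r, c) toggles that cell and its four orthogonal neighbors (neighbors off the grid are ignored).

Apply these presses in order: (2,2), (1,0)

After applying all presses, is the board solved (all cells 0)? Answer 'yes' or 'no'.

Answer: yes

Derivation:
After press 1 at (2,2):
1 0 0 0
1 1 0 0
1 0 0 0
0 0 0 0

After press 2 at (1,0):
0 0 0 0
0 0 0 0
0 0 0 0
0 0 0 0

Lights still on: 0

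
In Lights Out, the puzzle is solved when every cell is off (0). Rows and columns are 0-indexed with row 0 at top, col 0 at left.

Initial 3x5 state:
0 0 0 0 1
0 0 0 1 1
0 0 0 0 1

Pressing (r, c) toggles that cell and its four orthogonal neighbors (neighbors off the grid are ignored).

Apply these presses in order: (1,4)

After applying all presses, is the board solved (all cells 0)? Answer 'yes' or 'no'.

After press 1 at (1,4):
0 0 0 0 0
0 0 0 0 0
0 0 0 0 0

Lights still on: 0

Answer: yes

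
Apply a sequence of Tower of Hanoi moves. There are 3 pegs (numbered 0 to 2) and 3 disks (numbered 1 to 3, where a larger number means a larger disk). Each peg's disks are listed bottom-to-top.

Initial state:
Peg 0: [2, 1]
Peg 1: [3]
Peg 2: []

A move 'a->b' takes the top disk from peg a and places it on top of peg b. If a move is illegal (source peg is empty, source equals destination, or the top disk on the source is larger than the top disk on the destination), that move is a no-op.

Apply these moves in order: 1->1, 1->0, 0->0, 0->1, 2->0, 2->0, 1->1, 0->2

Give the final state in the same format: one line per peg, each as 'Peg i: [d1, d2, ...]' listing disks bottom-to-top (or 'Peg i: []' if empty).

Answer: Peg 0: []
Peg 1: [3, 1]
Peg 2: [2]

Derivation:
After move 1 (1->1):
Peg 0: [2, 1]
Peg 1: [3]
Peg 2: []

After move 2 (1->0):
Peg 0: [2, 1]
Peg 1: [3]
Peg 2: []

After move 3 (0->0):
Peg 0: [2, 1]
Peg 1: [3]
Peg 2: []

After move 4 (0->1):
Peg 0: [2]
Peg 1: [3, 1]
Peg 2: []

After move 5 (2->0):
Peg 0: [2]
Peg 1: [3, 1]
Peg 2: []

After move 6 (2->0):
Peg 0: [2]
Peg 1: [3, 1]
Peg 2: []

After move 7 (1->1):
Peg 0: [2]
Peg 1: [3, 1]
Peg 2: []

After move 8 (0->2):
Peg 0: []
Peg 1: [3, 1]
Peg 2: [2]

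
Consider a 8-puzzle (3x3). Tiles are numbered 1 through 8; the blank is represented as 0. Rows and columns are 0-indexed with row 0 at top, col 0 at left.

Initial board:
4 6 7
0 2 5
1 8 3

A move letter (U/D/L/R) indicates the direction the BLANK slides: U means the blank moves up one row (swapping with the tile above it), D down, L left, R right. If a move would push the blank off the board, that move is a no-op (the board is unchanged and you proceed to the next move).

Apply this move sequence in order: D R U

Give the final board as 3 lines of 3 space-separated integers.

After move 1 (D):
4 6 7
1 2 5
0 8 3

After move 2 (R):
4 6 7
1 2 5
8 0 3

After move 3 (U):
4 6 7
1 0 5
8 2 3

Answer: 4 6 7
1 0 5
8 2 3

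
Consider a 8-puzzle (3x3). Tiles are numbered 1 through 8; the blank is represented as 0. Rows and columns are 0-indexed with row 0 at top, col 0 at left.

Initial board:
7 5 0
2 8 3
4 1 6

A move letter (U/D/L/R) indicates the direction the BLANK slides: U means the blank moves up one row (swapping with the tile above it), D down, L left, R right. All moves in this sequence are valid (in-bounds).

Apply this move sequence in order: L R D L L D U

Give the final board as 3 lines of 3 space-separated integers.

Answer: 7 5 3
0 2 8
4 1 6

Derivation:
After move 1 (L):
7 0 5
2 8 3
4 1 6

After move 2 (R):
7 5 0
2 8 3
4 1 6

After move 3 (D):
7 5 3
2 8 0
4 1 6

After move 4 (L):
7 5 3
2 0 8
4 1 6

After move 5 (L):
7 5 3
0 2 8
4 1 6

After move 6 (D):
7 5 3
4 2 8
0 1 6

After move 7 (U):
7 5 3
0 2 8
4 1 6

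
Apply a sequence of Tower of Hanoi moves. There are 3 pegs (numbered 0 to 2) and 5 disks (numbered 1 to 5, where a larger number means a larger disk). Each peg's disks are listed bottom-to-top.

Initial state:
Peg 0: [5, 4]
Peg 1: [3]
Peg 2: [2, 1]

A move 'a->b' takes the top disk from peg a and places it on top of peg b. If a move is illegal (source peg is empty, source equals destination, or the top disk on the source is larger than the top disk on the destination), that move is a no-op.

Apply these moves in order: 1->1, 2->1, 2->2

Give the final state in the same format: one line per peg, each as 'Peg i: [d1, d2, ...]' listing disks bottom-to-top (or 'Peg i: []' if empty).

After move 1 (1->1):
Peg 0: [5, 4]
Peg 1: [3]
Peg 2: [2, 1]

After move 2 (2->1):
Peg 0: [5, 4]
Peg 1: [3, 1]
Peg 2: [2]

After move 3 (2->2):
Peg 0: [5, 4]
Peg 1: [3, 1]
Peg 2: [2]

Answer: Peg 0: [5, 4]
Peg 1: [3, 1]
Peg 2: [2]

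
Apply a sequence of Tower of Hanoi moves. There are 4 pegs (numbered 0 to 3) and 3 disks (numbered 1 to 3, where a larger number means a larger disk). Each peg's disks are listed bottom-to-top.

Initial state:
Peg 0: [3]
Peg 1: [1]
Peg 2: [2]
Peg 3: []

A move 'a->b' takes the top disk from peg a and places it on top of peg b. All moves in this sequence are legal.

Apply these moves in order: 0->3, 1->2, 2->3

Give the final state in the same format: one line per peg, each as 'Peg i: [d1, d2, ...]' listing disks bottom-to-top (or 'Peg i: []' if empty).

After move 1 (0->3):
Peg 0: []
Peg 1: [1]
Peg 2: [2]
Peg 3: [3]

After move 2 (1->2):
Peg 0: []
Peg 1: []
Peg 2: [2, 1]
Peg 3: [3]

After move 3 (2->3):
Peg 0: []
Peg 1: []
Peg 2: [2]
Peg 3: [3, 1]

Answer: Peg 0: []
Peg 1: []
Peg 2: [2]
Peg 3: [3, 1]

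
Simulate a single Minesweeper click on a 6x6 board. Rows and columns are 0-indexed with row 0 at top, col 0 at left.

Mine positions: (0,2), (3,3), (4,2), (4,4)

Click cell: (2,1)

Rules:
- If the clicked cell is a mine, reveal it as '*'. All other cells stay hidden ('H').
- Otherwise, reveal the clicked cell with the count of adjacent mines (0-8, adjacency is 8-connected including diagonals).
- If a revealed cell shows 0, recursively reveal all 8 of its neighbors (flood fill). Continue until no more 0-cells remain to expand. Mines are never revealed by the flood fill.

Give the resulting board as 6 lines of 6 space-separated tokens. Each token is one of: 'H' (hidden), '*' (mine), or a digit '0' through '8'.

0 1 H H H H
0 1 1 H H H
0 0 1 H H H
0 1 2 H H H
0 1 H H H H
0 1 H H H H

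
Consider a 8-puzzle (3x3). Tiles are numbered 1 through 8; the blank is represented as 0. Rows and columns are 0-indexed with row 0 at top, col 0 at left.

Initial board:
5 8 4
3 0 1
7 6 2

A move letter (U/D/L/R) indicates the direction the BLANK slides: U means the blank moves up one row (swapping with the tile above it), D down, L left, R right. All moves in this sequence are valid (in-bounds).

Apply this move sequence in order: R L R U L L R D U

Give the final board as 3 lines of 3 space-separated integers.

After move 1 (R):
5 8 4
3 1 0
7 6 2

After move 2 (L):
5 8 4
3 0 1
7 6 2

After move 3 (R):
5 8 4
3 1 0
7 6 2

After move 4 (U):
5 8 0
3 1 4
7 6 2

After move 5 (L):
5 0 8
3 1 4
7 6 2

After move 6 (L):
0 5 8
3 1 4
7 6 2

After move 7 (R):
5 0 8
3 1 4
7 6 2

After move 8 (D):
5 1 8
3 0 4
7 6 2

After move 9 (U):
5 0 8
3 1 4
7 6 2

Answer: 5 0 8
3 1 4
7 6 2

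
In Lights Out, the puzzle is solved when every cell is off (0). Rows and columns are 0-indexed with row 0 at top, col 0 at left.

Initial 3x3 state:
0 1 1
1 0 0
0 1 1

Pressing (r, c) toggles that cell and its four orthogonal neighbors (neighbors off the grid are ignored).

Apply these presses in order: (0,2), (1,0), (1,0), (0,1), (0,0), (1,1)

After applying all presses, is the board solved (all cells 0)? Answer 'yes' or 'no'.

Answer: no

Derivation:
After press 1 at (0,2):
0 0 0
1 0 1
0 1 1

After press 2 at (1,0):
1 0 0
0 1 1
1 1 1

After press 3 at (1,0):
0 0 0
1 0 1
0 1 1

After press 4 at (0,1):
1 1 1
1 1 1
0 1 1

After press 5 at (0,0):
0 0 1
0 1 1
0 1 1

After press 6 at (1,1):
0 1 1
1 0 0
0 0 1

Lights still on: 4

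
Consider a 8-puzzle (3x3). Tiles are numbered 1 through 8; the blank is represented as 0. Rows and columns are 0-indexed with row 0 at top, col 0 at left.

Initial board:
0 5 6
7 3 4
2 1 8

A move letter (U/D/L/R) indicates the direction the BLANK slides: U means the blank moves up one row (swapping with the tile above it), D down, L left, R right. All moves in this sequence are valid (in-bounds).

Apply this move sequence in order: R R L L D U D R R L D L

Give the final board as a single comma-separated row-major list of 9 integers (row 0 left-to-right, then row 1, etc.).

Answer: 7, 5, 6, 3, 1, 4, 0, 2, 8

Derivation:
After move 1 (R):
5 0 6
7 3 4
2 1 8

After move 2 (R):
5 6 0
7 3 4
2 1 8

After move 3 (L):
5 0 6
7 3 4
2 1 8

After move 4 (L):
0 5 6
7 3 4
2 1 8

After move 5 (D):
7 5 6
0 3 4
2 1 8

After move 6 (U):
0 5 6
7 3 4
2 1 8

After move 7 (D):
7 5 6
0 3 4
2 1 8

After move 8 (R):
7 5 6
3 0 4
2 1 8

After move 9 (R):
7 5 6
3 4 0
2 1 8

After move 10 (L):
7 5 6
3 0 4
2 1 8

After move 11 (D):
7 5 6
3 1 4
2 0 8

After move 12 (L):
7 5 6
3 1 4
0 2 8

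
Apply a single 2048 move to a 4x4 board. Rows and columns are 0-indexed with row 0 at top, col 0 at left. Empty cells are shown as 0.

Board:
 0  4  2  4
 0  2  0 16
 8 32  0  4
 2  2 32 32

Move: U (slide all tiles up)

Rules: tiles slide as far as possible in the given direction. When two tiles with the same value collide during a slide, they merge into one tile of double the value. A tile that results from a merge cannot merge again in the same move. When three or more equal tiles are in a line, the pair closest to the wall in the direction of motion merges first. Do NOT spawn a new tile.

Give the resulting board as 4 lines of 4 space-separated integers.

Slide up:
col 0: [0, 0, 8, 2] -> [8, 2, 0, 0]
col 1: [4, 2, 32, 2] -> [4, 2, 32, 2]
col 2: [2, 0, 0, 32] -> [2, 32, 0, 0]
col 3: [4, 16, 4, 32] -> [4, 16, 4, 32]

Answer:  8  4  2  4
 2  2 32 16
 0 32  0  4
 0  2  0 32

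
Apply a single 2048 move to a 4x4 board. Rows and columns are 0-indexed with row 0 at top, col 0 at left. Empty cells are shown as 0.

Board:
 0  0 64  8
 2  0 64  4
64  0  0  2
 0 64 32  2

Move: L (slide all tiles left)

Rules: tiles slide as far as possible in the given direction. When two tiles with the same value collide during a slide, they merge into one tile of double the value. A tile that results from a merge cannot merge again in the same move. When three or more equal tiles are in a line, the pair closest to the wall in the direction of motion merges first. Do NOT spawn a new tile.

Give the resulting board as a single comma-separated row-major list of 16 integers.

Slide left:
row 0: [0, 0, 64, 8] -> [64, 8, 0, 0]
row 1: [2, 0, 64, 4] -> [2, 64, 4, 0]
row 2: [64, 0, 0, 2] -> [64, 2, 0, 0]
row 3: [0, 64, 32, 2] -> [64, 32, 2, 0]

Answer: 64, 8, 0, 0, 2, 64, 4, 0, 64, 2, 0, 0, 64, 32, 2, 0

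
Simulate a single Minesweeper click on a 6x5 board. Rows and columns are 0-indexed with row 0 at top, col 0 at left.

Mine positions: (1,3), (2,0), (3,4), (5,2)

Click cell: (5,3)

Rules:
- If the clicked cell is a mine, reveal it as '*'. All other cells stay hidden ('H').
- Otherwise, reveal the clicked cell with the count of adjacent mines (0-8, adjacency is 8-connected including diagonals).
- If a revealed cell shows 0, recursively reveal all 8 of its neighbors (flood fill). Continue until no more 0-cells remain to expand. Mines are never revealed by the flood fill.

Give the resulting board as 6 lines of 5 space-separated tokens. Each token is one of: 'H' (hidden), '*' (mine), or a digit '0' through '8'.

H H H H H
H H H H H
H H H H H
H H H H H
H H H H H
H H H 1 H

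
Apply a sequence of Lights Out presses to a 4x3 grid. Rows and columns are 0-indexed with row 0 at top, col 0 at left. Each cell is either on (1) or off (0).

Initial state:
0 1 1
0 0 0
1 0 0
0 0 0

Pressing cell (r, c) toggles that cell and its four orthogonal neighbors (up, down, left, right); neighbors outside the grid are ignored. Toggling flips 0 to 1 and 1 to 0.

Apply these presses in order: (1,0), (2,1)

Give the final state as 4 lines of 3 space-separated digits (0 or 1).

After press 1 at (1,0):
1 1 1
1 1 0
0 0 0
0 0 0

After press 2 at (2,1):
1 1 1
1 0 0
1 1 1
0 1 0

Answer: 1 1 1
1 0 0
1 1 1
0 1 0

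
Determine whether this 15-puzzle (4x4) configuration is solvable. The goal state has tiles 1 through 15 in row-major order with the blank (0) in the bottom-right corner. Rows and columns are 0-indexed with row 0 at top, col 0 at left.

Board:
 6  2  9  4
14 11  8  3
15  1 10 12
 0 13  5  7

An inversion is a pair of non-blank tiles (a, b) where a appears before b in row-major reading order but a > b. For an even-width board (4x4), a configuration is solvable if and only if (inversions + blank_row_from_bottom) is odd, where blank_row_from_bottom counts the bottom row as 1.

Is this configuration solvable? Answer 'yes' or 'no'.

Answer: yes

Derivation:
Inversions: 46
Blank is in row 3 (0-indexed from top), which is row 1 counting from the bottom (bottom = 1).
46 + 1 = 47, which is odd, so the puzzle is solvable.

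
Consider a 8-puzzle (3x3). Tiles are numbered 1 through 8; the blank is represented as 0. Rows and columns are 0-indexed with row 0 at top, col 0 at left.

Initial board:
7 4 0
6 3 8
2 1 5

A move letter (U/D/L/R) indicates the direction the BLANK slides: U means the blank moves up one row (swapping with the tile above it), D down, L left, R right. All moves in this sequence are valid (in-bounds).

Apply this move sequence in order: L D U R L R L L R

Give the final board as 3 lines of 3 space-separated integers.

Answer: 7 0 4
6 3 8
2 1 5

Derivation:
After move 1 (L):
7 0 4
6 3 8
2 1 5

After move 2 (D):
7 3 4
6 0 8
2 1 5

After move 3 (U):
7 0 4
6 3 8
2 1 5

After move 4 (R):
7 4 0
6 3 8
2 1 5

After move 5 (L):
7 0 4
6 3 8
2 1 5

After move 6 (R):
7 4 0
6 3 8
2 1 5

After move 7 (L):
7 0 4
6 3 8
2 1 5

After move 8 (L):
0 7 4
6 3 8
2 1 5

After move 9 (R):
7 0 4
6 3 8
2 1 5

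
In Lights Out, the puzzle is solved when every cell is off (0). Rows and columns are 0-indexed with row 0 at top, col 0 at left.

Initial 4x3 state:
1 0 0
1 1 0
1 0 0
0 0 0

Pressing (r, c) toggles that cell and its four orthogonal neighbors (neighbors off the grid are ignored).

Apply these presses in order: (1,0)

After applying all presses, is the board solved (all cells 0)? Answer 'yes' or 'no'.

Answer: yes

Derivation:
After press 1 at (1,0):
0 0 0
0 0 0
0 0 0
0 0 0

Lights still on: 0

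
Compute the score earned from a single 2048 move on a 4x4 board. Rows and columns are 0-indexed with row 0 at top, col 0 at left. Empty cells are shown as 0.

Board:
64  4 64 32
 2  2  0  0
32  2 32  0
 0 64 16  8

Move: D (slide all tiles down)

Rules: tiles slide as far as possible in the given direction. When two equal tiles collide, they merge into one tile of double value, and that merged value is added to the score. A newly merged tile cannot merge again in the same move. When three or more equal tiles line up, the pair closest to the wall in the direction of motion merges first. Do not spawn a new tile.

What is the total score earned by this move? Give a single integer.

Answer: 4

Derivation:
Slide down:
col 0: [64, 2, 32, 0] -> [0, 64, 2, 32]  score +0 (running 0)
col 1: [4, 2, 2, 64] -> [0, 4, 4, 64]  score +4 (running 4)
col 2: [64, 0, 32, 16] -> [0, 64, 32, 16]  score +0 (running 4)
col 3: [32, 0, 0, 8] -> [0, 0, 32, 8]  score +0 (running 4)
Board after move:
 0  0  0  0
64  4 64  0
 2  4 32 32
32 64 16  8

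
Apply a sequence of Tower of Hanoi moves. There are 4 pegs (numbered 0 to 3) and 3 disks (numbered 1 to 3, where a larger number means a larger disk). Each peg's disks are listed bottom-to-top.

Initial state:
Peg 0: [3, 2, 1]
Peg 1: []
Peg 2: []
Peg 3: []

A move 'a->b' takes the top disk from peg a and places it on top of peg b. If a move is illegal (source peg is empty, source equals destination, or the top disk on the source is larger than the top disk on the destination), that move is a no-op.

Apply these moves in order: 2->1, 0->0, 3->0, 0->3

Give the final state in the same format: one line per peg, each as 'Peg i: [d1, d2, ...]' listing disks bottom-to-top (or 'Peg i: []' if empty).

After move 1 (2->1):
Peg 0: [3, 2, 1]
Peg 1: []
Peg 2: []
Peg 3: []

After move 2 (0->0):
Peg 0: [3, 2, 1]
Peg 1: []
Peg 2: []
Peg 3: []

After move 3 (3->0):
Peg 0: [3, 2, 1]
Peg 1: []
Peg 2: []
Peg 3: []

After move 4 (0->3):
Peg 0: [3, 2]
Peg 1: []
Peg 2: []
Peg 3: [1]

Answer: Peg 0: [3, 2]
Peg 1: []
Peg 2: []
Peg 3: [1]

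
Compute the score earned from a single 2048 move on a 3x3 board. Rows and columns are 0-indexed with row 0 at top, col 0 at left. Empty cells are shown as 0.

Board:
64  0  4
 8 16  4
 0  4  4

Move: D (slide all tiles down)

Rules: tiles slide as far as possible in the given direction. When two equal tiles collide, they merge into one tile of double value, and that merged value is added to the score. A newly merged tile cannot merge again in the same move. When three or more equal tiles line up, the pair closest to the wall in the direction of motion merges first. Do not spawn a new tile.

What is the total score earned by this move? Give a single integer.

Answer: 8

Derivation:
Slide down:
col 0: [64, 8, 0] -> [0, 64, 8]  score +0 (running 0)
col 1: [0, 16, 4] -> [0, 16, 4]  score +0 (running 0)
col 2: [4, 4, 4] -> [0, 4, 8]  score +8 (running 8)
Board after move:
 0  0  0
64 16  4
 8  4  8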